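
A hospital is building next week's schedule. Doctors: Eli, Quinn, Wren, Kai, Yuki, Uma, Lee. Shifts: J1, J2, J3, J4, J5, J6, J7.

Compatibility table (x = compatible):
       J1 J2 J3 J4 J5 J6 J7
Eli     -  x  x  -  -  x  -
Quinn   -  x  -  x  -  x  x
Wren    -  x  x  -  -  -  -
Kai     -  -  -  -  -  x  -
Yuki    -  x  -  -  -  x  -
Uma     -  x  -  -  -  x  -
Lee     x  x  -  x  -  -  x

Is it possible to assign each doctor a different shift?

The set {Eli, Wren, Kai, Yuki, Uma} has only 3 neighbours ({J2, J3, J6}), so by Hall's theorem at most 5 of the 7 doctors can be matched.
Hence no matching covers every doctor.

No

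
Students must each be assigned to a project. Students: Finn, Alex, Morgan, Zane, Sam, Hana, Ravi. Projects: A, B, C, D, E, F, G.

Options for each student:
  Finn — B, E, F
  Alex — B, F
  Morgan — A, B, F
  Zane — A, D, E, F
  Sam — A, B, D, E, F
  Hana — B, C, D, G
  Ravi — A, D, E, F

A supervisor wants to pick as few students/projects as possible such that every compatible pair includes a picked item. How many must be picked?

6

A maximum matching has 6 edges (e.g. Finn–E, Alex–F, Morgan–B, Zane–D, Sam–A, Hana–G).
By König's theorem the minimum vertex cover has the same size. One such cover is {Hana, A, B, D, E, F}.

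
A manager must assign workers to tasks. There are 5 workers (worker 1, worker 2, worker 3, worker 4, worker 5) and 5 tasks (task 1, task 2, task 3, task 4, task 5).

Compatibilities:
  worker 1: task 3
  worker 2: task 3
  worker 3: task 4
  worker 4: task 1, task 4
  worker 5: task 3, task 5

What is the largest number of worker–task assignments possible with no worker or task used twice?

4

A valid assignment of size 4: worker 1–task 3, worker 3–task 4, worker 4–task 1, worker 5–task 5.
The set {worker 1, worker 2} has only 1 neighbour ({task 3}), so by Hall's theorem at most 4 of the 5 workers can be matched.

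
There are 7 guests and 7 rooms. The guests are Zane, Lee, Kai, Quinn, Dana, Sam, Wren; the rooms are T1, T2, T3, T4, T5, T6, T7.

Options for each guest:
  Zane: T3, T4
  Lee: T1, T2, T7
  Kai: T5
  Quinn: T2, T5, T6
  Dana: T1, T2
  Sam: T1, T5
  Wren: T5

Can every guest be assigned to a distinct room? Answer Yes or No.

No

The set {Kai, Wren} has only 1 neighbour ({T5}), so by Hall's theorem at most 6 of the 7 guests can be matched.
Hence no matching covers every guest.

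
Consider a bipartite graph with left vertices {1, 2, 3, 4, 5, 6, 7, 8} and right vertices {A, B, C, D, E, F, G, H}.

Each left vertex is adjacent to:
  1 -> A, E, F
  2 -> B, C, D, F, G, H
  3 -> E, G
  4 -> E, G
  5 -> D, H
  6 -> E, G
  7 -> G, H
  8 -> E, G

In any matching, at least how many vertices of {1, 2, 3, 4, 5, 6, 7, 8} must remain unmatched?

2

A valid assignment of size 6: 1→F, 2→B, 3→G, 4→E, 5→D, 7→H.
The set {3, 4, 6, 8} has only 2 neighbours ({E, G}), so by Hall's theorem at most 6 of the 8 left vertices can be matched.
That matches 6 of the 8, leaving 2 unmatched; no matching can do better.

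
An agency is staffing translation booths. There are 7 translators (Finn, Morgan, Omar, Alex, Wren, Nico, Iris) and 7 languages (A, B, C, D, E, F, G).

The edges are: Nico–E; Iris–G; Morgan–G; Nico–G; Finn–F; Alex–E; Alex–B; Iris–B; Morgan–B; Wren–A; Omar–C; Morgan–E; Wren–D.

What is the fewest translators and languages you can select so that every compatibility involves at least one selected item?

6

The 6 edges Finn–F, Morgan–G, Omar–C, Alex–B, Wren–D, Nico–E form a matching, so any vertex cover needs at least 6 vertices (one per matched edge).
Conversely {Finn, Omar, Wren, B, E, G} meets every edge and has exactly 6 vertices, so 6 is optimal.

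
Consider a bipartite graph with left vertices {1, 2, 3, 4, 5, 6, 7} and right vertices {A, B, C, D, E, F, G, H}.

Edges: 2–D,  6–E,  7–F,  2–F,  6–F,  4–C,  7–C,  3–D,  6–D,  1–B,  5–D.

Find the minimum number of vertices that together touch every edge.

The 5 edges 1–B, 2–F, 3–D, 4–C, 6–E form a matching, so any vertex cover needs at least 5 vertices (one per matched edge).
Conversely {1, 6, C, D, F} meets every edge and has exactly 5 vertices, so 5 is optimal.

5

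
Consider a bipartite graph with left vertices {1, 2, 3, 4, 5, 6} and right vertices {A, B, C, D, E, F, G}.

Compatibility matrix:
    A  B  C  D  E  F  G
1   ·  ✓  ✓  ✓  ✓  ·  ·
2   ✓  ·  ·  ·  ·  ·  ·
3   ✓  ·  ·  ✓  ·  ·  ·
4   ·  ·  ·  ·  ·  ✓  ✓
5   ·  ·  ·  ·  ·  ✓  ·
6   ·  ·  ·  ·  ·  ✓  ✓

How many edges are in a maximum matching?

5

For example, pair 1→B, 2→A, 3→D, 4→G, 5→F.
The set {4, 5, 6} has only 2 neighbours ({F, G}), so by Hall's theorem at most 5 of the 6 left vertices can be matched.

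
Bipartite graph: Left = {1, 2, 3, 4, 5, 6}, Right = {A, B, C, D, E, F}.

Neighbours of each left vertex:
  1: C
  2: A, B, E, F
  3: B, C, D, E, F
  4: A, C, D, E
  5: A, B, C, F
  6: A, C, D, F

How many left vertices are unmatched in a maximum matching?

One maximum matching: 1→C, 2→B, 3→E, 4→D, 5→A, 6→F.
All 6 left vertices are matched, so no larger matching exists.
That matches 6 of the 6, leaving 0 unmatched; no matching can do better.

0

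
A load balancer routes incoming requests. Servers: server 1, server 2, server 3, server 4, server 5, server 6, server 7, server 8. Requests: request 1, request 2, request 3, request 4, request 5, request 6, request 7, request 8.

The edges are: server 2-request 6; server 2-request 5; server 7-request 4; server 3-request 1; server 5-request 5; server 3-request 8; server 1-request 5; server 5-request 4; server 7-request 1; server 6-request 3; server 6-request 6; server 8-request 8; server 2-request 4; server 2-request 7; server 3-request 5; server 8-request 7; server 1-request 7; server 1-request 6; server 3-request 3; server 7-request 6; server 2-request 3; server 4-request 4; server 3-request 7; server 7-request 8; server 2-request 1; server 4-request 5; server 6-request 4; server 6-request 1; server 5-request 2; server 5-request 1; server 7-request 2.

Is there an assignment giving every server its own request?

A valid assignment of size 8: server 1→request 6, server 2→request 1, server 3→request 8, server 4→request 5, server 5→request 2, server 6→request 3, server 7→request 4, server 8→request 7.
Every server is matched, so this is a perfect matching.

Yes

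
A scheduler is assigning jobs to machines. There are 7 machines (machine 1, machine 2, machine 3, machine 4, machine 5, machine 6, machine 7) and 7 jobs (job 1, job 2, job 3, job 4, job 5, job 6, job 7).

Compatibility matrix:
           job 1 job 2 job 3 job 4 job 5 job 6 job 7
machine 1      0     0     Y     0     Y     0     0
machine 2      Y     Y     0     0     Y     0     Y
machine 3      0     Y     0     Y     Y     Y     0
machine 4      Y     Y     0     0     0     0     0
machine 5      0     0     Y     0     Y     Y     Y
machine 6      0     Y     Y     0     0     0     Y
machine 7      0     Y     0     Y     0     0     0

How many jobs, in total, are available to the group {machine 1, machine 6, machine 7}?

The union of neighbours of {machine 1, machine 6, machine 7} is {job 2, job 3, job 4, job 5, job 7}, which has 5 elements.
Since |N(S)| = 5 ≥ |S| = 3, Hall's condition holds for this subset.

5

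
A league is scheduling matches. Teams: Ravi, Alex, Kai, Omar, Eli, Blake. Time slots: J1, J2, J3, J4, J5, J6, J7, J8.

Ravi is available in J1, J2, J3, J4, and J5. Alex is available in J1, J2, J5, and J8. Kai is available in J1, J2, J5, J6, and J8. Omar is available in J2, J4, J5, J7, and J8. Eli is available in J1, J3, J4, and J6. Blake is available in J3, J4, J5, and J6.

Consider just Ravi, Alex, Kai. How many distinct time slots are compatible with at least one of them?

7

The union of neighbours of {Ravi, Alex, Kai} is {J1, J2, J3, J4, J5, J6, J8}, which has 7 elements.
Since |N(S)| = 7 ≥ |S| = 3, Hall's condition holds for this subset.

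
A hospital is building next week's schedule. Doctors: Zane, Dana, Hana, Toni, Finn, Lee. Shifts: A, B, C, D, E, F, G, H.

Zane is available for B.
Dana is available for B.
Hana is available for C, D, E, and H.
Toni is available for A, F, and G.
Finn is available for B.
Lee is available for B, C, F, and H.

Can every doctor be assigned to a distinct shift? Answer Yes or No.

The set {Zane, Dana, Finn} has only 1 neighbour ({B}), so by Hall's theorem at most 4 of the 6 doctors can be matched.
Hence no matching covers every doctor.

No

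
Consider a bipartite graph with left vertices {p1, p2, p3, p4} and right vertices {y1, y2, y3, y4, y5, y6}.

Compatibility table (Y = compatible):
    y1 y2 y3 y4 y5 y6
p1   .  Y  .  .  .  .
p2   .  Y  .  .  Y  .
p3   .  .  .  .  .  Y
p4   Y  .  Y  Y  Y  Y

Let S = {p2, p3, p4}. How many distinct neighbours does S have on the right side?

6

The union of neighbours of {p2, p3, p4} is {y1, y2, y3, y4, y5, y6}, which has 6 elements.
Since |N(S)| = 6 ≥ |S| = 3, Hall's condition holds for this subset.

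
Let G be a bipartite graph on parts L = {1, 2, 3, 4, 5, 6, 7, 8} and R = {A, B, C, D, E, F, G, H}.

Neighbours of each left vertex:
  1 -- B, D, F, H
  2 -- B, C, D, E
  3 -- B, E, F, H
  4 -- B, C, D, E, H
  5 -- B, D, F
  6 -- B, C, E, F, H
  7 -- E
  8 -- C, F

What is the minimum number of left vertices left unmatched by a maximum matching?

For example, pair 1-D, 2-B, 3-H, 4-C, 5-F, 6-E.
The set {1, 2, 3, 4, 5, 6, 7, 8} has only 6 neighbours ({B, C, D, E, F, H}), so by Hall's theorem at most 6 of the 8 left vertices can be matched.
That matches 6 of the 8, leaving 2 unmatched; no matching can do better.

2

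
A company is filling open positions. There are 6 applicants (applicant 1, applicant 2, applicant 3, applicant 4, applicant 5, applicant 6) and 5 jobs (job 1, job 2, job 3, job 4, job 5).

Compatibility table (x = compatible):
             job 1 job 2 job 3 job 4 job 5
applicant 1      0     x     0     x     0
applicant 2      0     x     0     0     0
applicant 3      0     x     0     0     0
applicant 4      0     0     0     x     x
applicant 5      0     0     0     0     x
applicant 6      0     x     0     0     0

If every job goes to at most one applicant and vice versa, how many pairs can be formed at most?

A valid assignment of size 3: applicant 1→job 4, applicant 2→job 2, applicant 4→job 5.
The set {applicant 1, applicant 2, applicant 3, applicant 4, applicant 5, applicant 6} has only 3 neighbours ({job 2, job 4, job 5}), so by Hall's theorem at most 3 of the 6 applicants can be matched.

3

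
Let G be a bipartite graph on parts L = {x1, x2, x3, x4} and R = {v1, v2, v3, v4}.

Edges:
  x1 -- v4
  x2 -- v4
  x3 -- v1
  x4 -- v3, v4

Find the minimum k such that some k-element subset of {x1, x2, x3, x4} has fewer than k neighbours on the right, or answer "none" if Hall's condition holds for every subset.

2

Take S = {x1, x2}. Its neighbourhood is {v4}, so |N(S)| = 1 < |S| = 2.
No single vertex violates Hall's condition since each has at least one neighbour, so 2 is the minimum.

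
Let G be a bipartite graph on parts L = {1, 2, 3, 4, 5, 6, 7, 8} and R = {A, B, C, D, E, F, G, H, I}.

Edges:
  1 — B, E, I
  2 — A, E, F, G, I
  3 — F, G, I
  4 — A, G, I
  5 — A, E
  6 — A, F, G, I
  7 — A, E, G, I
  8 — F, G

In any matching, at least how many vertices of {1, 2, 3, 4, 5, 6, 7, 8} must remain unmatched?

For example, pair 1-B, 2-A, 3-F, 4-G, 5-E, 6-I.
The set {2, 3, 4, 5, 6, 7, 8} has only 5 neighbours ({A, E, F, G, I}), so by Hall's theorem at most 6 of the 8 left vertices can be matched.
That matches 6 of the 8, leaving 2 unmatched; no matching can do better.

2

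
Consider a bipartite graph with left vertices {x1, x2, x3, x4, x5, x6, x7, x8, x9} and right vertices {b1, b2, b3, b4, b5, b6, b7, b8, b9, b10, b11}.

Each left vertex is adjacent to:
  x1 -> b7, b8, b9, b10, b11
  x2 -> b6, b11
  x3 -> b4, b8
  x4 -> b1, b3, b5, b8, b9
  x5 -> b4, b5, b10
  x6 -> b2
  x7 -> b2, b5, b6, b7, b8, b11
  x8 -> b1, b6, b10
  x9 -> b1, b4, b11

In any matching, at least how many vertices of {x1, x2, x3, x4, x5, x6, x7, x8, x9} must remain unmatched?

0

For example, pair x1→b11, x2→b6, x3→b8, x4→b3, x5→b5, x6→b2, x7→b7, x8→b1, x9→b4.
All 9 left vertices are matched, so no larger matching exists.
That matches 9 of the 9, leaving 0 unmatched; no matching can do better.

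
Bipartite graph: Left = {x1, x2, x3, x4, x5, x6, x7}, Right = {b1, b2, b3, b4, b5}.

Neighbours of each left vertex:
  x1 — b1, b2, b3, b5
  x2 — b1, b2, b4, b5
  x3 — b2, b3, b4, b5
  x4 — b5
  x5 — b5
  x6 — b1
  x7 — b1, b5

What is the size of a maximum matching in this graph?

One maximum matching: x1–b2, x2–b4, x3–b3, x4–b5, x6–b1.
The set {x4, x5, x6, x7} has only 2 neighbours ({b1, b5}), so by Hall's theorem at most 5 of the 7 left vertices can be matched.

5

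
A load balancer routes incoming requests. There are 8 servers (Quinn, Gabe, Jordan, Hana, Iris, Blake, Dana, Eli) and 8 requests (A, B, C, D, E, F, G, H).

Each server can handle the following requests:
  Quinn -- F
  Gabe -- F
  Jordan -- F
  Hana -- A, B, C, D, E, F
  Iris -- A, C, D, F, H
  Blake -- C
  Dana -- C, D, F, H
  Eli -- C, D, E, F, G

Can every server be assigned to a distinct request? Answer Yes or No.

The set {Quinn, Gabe, Jordan} has only 1 neighbour ({F}), so by Hall's theorem at most 6 of the 8 servers can be matched.
Hence no matching covers every server.

No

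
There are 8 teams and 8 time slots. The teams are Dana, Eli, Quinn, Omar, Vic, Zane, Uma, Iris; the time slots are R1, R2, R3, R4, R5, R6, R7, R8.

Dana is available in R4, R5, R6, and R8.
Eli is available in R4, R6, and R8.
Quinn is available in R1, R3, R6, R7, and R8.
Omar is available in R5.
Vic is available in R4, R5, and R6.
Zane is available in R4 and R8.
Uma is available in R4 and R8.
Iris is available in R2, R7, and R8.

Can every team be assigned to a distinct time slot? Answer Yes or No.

The set {Dana, Eli, Omar, Vic, Zane, Uma} has only 4 neighbours ({R4, R5, R6, R8}), so by Hall's theorem at most 6 of the 8 teams can be matched.
Hence no matching covers every team.

No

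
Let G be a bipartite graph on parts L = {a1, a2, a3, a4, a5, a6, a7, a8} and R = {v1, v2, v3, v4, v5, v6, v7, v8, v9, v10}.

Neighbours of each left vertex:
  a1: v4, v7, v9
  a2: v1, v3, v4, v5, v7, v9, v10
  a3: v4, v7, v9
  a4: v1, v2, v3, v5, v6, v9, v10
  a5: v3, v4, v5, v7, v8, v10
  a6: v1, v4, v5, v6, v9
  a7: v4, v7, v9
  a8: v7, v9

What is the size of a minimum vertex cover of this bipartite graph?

7

A maximum matching has 7 edges (e.g. a1–v9, a2–v1, a3–v4, a4–v3, a5–v10, a6–v6, a7–v7).
By König's theorem the minimum vertex cover has the same size. One such cover is {a2, a4, a5, a6, v4, v7, v9}.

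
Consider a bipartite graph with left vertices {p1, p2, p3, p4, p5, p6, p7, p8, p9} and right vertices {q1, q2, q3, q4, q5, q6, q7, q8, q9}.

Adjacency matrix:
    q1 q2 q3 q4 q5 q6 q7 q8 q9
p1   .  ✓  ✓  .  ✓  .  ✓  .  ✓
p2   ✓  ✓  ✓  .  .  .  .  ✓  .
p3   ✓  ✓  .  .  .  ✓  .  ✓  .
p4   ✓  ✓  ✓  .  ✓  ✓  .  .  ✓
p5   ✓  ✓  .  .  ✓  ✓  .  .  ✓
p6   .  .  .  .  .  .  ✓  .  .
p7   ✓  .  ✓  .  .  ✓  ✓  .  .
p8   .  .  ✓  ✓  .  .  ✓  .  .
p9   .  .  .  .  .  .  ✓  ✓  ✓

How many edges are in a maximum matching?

9

A valid assignment of size 9: p1-q9, p2-q2, p3-q6, p4-q5, p5-q1, p6-q7, p7-q3, p8-q4, p9-q8.
This saturates every left vertex, so 9 is the maximum.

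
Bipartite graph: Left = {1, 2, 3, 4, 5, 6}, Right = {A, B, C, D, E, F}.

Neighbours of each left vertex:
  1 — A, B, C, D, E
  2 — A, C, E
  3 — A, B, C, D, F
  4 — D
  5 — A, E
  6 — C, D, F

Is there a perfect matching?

For example, pair 1-A, 2-C, 3-B, 4-D, 5-E, 6-F.
Every left vertex is matched, so this is a perfect matching.

Yes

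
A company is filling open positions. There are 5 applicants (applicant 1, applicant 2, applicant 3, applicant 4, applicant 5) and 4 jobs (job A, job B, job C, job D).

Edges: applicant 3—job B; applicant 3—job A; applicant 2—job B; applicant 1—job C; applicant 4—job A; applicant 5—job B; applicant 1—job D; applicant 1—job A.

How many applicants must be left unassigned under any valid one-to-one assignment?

2

For example, pair applicant 1–job D, applicant 2–job B, applicant 3–job A.
The set {applicant 2, applicant 3, applicant 4, applicant 5} has only 2 neighbours ({job A, job B}), so by Hall's theorem at most 3 of the 5 applicants can be matched.
That matches 3 of the 5, leaving 2 unmatched; no matching can do better.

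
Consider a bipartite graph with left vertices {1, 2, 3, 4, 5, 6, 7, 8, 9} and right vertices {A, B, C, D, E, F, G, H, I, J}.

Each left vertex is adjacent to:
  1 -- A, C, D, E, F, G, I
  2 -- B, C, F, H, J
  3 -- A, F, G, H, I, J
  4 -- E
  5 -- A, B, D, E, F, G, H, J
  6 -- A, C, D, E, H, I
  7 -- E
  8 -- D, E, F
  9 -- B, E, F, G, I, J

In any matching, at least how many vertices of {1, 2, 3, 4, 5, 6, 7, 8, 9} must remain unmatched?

For example, pair 1-A, 2-F, 3-G, 4-E, 5-B, 6-H, 8-D, 9-J.
The set {4, 7} has only 1 neighbour ({E}), so by Hall's theorem at most 8 of the 9 left vertices can be matched.
That matches 8 of the 9, leaving 1 unmatched; no matching can do better.

1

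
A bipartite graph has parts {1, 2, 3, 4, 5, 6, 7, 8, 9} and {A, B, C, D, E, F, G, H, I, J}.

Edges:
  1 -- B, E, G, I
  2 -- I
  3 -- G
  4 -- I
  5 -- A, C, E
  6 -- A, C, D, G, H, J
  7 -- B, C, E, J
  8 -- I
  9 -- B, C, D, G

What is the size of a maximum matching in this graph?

7

One maximum matching: 1→E, 2→I, 3→G, 5→A, 6→J, 7→C, 9→B.
The set {2, 4, 8} has only 1 neighbour ({I}), so by Hall's theorem at most 7 of the 9 left vertices can be matched.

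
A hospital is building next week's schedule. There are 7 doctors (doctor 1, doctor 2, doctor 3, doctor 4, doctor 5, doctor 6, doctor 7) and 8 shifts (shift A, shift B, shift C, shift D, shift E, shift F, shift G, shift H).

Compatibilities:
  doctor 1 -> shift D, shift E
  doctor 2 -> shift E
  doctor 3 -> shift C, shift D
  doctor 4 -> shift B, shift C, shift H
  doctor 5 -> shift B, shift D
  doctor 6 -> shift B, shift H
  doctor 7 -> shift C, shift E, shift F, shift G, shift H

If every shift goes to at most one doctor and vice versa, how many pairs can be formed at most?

One maximum matching: doctor 1→shift D, doctor 2→shift E, doctor 3→shift C, doctor 4→shift H, doctor 5→shift B, doctor 7→shift G.
The set {doctor 1, doctor 2, doctor 3, doctor 4, doctor 5, doctor 6} has only 5 neighbours ({shift B, shift C, shift D, shift E, shift H}), so by Hall's theorem at most 6 of the 7 doctors can be matched.

6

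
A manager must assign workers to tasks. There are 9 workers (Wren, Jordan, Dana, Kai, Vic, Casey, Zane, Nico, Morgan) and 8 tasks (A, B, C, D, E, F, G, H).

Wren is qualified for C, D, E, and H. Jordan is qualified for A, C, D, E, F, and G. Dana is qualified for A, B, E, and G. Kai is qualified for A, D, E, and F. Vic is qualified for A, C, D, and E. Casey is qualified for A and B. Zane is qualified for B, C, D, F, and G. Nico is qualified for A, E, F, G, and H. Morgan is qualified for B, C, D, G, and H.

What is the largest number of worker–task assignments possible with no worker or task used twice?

8

For example, pair Wren–H, Jordan–F, Dana–E, Kai–D, Vic–C, Casey–A, Zane–B, Nico–G.
The set {Wren, Jordan, Dana, Kai, Vic, Casey, Zane, Nico, Morgan} has only 8 neighbours ({A, B, C, D, E, F, G, H}), so by Hall's theorem at most 8 of the 9 workers can be matched.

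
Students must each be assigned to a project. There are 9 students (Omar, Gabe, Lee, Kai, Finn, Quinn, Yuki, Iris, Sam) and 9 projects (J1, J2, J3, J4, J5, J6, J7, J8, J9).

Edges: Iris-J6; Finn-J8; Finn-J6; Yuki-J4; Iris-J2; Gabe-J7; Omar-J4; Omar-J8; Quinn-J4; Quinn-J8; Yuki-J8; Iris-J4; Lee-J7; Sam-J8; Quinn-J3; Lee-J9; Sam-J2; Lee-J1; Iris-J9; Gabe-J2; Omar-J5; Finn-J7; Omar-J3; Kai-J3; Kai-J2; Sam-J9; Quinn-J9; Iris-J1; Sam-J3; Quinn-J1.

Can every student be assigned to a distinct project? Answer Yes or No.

Yes

For example, pair Omar→J5, Gabe→J2, Lee→J7, Kai→J3, Finn→J6, Quinn→J8, Yuki→J4, Iris→J1, Sam→J9.
All 9 students are covered.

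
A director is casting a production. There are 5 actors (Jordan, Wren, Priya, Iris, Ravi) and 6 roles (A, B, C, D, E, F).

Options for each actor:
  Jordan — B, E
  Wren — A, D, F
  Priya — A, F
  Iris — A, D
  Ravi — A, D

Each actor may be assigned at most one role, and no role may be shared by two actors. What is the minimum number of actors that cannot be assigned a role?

1

For example, pair Jordan→B, Wren→F, Priya→A, Iris→D.
The set {Wren, Priya, Iris, Ravi} has only 3 neighbours ({A, D, F}), so by Hall's theorem at most 4 of the 5 actors can be matched.
That matches 4 of the 5, leaving 1 unmatched; no matching can do better.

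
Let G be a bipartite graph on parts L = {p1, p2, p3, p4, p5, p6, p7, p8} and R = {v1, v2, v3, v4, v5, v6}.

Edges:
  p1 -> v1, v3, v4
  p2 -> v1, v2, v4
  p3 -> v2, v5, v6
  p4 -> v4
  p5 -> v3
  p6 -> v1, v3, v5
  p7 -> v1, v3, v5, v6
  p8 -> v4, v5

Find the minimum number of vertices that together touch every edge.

The 6 edges p1–v1, p2–v2, p3–v6, p4–v4, p5–v3, p6–v5 form a matching, so any vertex cover needs at least 6 vertices (one per matched edge).
Conversely {v1, v2, v3, v4, v5, v6} meets every edge and has exactly 6 vertices, so 6 is optimal.

6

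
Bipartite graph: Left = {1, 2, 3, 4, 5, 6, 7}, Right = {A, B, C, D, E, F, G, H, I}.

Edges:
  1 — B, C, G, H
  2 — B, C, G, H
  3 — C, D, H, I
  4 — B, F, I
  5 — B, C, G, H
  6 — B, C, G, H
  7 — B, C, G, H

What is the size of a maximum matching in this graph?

A valid assignment of size 6: 1–G, 2–H, 3–D, 4–F, 5–C, 6–B.
The set {1, 2, 5, 6, 7} has only 4 neighbours ({B, C, G, H}), so by Hall's theorem at most 6 of the 7 left vertices can be matched.

6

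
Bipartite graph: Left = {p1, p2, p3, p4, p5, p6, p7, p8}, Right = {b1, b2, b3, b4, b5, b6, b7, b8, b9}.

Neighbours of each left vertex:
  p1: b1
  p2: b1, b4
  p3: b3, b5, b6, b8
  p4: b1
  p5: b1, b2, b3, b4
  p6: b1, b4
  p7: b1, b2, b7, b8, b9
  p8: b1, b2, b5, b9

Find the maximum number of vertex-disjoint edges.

6

A valid assignment of size 6: p1-b1, p2-b4, p3-b8, p5-b3, p7-b7, p8-b5.
The set {p1, p2, p4, p6} has only 2 neighbours ({b1, b4}), so by Hall's theorem at most 6 of the 8 left vertices can be matched.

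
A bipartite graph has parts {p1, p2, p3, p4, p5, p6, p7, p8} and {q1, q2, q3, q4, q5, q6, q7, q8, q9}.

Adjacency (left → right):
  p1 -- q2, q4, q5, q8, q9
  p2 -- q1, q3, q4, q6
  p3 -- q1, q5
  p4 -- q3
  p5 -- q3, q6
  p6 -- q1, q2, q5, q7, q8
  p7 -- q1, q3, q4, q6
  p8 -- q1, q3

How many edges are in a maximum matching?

7

One maximum matching: p1→q9, p2→q1, p3→q5, p4→q3, p5→q6, p6→q7, p7→q4.
The set {p2, p4, p5, p7, p8} has only 4 neighbours ({q1, q3, q4, q6}), so by Hall's theorem at most 7 of the 8 left vertices can be matched.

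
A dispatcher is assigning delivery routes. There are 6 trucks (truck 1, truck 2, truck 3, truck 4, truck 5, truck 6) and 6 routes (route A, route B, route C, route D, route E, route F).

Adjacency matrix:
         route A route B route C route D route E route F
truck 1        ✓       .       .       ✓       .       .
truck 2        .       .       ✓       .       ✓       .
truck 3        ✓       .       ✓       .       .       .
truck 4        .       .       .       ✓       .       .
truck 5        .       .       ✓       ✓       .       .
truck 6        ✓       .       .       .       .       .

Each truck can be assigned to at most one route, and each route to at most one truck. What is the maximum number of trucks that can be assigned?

One maximum matching: truck 1–route A, truck 2–route E, truck 3–route C, truck 4–route D.
The set {truck 1, truck 3, truck 4, truck 5, truck 6} has only 3 neighbours ({route A, route C, route D}), so by Hall's theorem at most 4 of the 6 trucks can be matched.

4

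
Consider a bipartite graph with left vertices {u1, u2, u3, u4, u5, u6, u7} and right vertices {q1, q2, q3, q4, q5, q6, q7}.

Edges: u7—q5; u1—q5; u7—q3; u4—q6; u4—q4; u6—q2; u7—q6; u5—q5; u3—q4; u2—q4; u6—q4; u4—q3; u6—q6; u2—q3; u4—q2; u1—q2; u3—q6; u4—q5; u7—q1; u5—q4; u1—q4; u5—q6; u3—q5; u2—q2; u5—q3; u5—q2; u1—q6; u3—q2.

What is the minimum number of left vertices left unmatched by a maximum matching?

1

One maximum matching: u1–q5, u2–q3, u3–q2, u4–q4, u5–q6, u7–q1.
The set {u1, u2, u3, u4, u5, u6} has only 5 neighbours ({q2, q3, q4, q5, q6}), so by Hall's theorem at most 6 of the 7 left vertices can be matched.
That matches 6 of the 7, leaving 1 unmatched; no matching can do better.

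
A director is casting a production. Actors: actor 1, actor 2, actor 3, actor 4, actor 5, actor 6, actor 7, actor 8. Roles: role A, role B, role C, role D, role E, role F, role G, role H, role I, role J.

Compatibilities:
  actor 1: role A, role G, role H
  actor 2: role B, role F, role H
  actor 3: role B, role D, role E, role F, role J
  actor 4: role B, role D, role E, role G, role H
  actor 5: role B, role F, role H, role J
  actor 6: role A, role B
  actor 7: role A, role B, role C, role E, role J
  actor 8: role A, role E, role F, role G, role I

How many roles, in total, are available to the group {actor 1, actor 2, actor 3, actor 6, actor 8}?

The union of neighbours of {actor 1, actor 2, actor 3, actor 6, actor 8} is {role A, role B, role D, role E, role F, role G, role H, role I, role J}, which has 9 elements.
Since |N(S)| = 9 ≥ |S| = 5, Hall's condition holds for this subset.

9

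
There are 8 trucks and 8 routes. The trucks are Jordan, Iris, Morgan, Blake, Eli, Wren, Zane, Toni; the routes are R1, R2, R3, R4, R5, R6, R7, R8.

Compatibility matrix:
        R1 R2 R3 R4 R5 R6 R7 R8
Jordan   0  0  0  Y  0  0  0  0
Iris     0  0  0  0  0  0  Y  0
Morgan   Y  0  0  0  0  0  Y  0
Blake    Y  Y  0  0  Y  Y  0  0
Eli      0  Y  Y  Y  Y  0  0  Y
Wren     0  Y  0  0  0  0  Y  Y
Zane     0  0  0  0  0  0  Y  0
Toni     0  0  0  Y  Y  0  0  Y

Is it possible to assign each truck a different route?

The set {Iris, Zane} has only 1 neighbour ({R7}), so by Hall's theorem at most 7 of the 8 trucks can be matched.
Hence no matching covers every truck.

No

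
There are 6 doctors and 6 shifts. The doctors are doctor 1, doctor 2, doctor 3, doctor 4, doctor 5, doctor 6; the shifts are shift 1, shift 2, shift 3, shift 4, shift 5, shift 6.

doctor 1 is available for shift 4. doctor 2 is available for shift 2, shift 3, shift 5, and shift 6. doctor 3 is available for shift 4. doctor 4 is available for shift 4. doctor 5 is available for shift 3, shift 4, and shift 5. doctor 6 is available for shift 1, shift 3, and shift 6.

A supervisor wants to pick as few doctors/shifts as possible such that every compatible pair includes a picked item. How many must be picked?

4

{doctor 2, doctor 5, doctor 6, shift 4} is a vertex cover of size 4: every edge has an endpoint in this set.
No smaller cover exists because doctor 1–shift 4, doctor 2–shift 5, doctor 5–shift 3, doctor 6–shift 6 is a matching of size 4, and a cover must include an endpoint of each of these disjoint edges (König's theorem).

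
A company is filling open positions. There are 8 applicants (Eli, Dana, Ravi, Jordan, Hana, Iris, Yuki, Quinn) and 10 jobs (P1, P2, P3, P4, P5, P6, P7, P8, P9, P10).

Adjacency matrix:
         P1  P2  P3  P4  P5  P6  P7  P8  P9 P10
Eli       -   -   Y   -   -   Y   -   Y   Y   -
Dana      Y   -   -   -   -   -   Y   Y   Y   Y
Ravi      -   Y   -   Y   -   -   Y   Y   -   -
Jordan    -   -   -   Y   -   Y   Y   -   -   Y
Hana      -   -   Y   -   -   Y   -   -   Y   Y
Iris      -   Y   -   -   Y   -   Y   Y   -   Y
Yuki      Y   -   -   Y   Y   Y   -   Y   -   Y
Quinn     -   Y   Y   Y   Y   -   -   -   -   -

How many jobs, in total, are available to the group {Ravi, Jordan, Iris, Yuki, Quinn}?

The union of neighbours of {Ravi, Jordan, Iris, Yuki, Quinn} is {P1, P2, P3, P4, P5, P6, P7, P8, P10}, which has 9 elements.
Since |N(S)| = 9 ≥ |S| = 5, Hall's condition holds for this subset.

9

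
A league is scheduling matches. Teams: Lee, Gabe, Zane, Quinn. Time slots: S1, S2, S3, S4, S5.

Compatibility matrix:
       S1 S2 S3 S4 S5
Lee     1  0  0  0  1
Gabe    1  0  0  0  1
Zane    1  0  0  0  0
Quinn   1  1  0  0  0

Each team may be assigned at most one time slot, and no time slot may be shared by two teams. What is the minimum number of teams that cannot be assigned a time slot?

1

One maximum matching: Lee→S5, Gabe→S1, Quinn→S2.
The set {Lee, Gabe, Zane} has only 2 neighbours ({S1, S5}), so by Hall's theorem at most 3 of the 4 teams can be matched.
That matches 3 of the 4, leaving 1 unmatched; no matching can do better.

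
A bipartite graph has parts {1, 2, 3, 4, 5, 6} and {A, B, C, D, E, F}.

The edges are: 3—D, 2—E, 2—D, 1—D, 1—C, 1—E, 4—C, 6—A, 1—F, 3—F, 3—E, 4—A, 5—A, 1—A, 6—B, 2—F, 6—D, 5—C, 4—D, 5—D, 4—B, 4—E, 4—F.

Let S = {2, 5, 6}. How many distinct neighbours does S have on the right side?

The union of neighbours of {2, 5, 6} is {A, B, C, D, E, F}, which has 6 elements.
Since |N(S)| = 6 ≥ |S| = 3, Hall's condition holds for this subset.

6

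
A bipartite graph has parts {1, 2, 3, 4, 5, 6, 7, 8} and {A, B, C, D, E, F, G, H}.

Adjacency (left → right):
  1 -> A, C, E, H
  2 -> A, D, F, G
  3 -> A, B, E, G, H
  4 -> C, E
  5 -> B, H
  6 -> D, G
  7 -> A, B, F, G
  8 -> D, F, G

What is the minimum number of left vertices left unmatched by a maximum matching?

0

For example, pair 1→C, 2→D, 3→A, 4→E, 5→H, 6→G, 7→B, 8→F.
All 8 left vertices are matched, so no larger matching exists.
That matches 8 of the 8, leaving 0 unmatched; no matching can do better.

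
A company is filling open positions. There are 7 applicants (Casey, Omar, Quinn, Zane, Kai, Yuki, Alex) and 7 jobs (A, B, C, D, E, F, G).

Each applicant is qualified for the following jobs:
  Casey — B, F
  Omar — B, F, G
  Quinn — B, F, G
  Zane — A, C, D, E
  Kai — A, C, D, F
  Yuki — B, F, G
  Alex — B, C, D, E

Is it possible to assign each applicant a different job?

The set {Casey, Omar, Quinn, Yuki} has only 3 neighbours ({B, F, G}), so by Hall's theorem at most 6 of the 7 applicants can be matched.
Hence no matching covers every applicant.

No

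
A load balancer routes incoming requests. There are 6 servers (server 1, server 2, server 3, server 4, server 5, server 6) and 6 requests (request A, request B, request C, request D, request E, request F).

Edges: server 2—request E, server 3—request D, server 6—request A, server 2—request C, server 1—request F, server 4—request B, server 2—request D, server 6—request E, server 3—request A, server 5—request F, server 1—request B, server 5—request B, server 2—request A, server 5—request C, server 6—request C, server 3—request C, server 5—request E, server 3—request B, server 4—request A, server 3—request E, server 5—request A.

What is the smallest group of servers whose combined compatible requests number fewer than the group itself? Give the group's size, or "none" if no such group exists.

A matching saturating every server exists, for instance server 1→request B, server 2→request C, server 3→request D, server 4→request A, server 5→request F, server 6→request E.
By Hall's marriage theorem, this means |N(S)| ≥ |S| for every subset S, so no violating subset exists.

none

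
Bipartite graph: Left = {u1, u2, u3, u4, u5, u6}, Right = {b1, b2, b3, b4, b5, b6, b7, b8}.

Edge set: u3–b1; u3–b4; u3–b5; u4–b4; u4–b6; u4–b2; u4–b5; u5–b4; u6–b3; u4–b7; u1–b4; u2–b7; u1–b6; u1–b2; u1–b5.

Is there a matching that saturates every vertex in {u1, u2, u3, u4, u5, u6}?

Yes

For example, pair u1-b2, u2-b7, u3-b5, u4-b6, u5-b4, u6-b3.
All 6 left vertices are covered.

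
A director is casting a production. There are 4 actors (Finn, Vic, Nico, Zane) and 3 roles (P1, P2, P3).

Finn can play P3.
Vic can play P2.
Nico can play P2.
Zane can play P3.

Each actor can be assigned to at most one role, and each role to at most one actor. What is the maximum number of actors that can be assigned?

2

For example, pair Finn-P3, Vic-P2.
The set {Finn, Vic, Nico, Zane} has only 2 neighbours ({P2, P3}), so by Hall's theorem at most 2 of the 4 actors can be matched.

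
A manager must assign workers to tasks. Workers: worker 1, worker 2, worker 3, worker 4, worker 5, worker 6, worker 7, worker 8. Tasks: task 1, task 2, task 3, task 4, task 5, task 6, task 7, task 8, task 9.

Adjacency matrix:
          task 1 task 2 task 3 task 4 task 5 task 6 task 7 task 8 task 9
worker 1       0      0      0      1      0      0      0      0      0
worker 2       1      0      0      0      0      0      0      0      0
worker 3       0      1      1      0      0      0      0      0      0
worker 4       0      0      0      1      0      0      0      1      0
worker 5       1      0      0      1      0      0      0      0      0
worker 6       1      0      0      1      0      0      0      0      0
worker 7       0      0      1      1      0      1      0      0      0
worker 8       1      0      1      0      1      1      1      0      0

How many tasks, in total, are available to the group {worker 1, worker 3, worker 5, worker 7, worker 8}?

7

The union of neighbours of {worker 1, worker 3, worker 5, worker 7, worker 8} is {task 1, task 2, task 3, task 4, task 5, task 6, task 7}, which has 7 elements.
Since |N(S)| = 7 ≥ |S| = 5, Hall's condition holds for this subset.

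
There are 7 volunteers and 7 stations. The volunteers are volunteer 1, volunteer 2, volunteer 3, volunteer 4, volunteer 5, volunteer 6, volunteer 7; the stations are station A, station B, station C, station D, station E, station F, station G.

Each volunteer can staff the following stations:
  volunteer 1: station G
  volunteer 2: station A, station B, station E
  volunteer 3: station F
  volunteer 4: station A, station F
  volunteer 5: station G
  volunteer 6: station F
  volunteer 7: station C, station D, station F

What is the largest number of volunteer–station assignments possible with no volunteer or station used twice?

One maximum matching: volunteer 1-station G, volunteer 2-station B, volunteer 3-station F, volunteer 4-station A, volunteer 7-station D.
The set {volunteer 1, volunteer 3, volunteer 5, volunteer 6} has only 2 neighbours ({station F, station G}), so by Hall's theorem at most 5 of the 7 volunteers can be matched.

5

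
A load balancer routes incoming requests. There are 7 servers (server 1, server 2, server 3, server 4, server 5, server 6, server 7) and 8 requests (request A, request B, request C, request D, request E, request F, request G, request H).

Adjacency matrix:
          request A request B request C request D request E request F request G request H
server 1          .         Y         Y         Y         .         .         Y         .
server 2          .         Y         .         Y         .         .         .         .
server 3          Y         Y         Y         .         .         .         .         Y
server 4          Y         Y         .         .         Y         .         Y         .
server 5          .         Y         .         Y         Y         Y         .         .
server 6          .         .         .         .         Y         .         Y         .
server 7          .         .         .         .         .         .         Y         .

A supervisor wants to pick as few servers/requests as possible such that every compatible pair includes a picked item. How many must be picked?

7

The 7 edges server 1–request C, server 2–request B, server 3–request H, server 4–request A, server 5–request D, server 6–request E, server 7–request G form a matching, so any vertex cover needs at least 7 vertices (one per matched edge).
Conversely {server 1, server 2, server 3, server 4, server 5, server 6, server 7} meets every edge and has exactly 7 vertices, so 7 is optimal.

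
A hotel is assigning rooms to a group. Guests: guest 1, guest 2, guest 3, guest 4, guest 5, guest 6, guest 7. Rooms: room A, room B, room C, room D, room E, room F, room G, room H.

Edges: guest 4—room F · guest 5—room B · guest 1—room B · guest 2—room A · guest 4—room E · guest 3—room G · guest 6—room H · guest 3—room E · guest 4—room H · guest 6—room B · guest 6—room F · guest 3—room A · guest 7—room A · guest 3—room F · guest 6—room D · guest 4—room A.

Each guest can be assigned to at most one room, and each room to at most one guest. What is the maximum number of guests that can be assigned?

A valid assignment of size 5: guest 1-room B, guest 2-room A, guest 3-room G, guest 4-room E, guest 6-room F.
The set {guest 1, guest 2, guest 5, guest 7} has only 2 neighbours ({room A, room B}), so by Hall's theorem at most 5 of the 7 guests can be matched.

5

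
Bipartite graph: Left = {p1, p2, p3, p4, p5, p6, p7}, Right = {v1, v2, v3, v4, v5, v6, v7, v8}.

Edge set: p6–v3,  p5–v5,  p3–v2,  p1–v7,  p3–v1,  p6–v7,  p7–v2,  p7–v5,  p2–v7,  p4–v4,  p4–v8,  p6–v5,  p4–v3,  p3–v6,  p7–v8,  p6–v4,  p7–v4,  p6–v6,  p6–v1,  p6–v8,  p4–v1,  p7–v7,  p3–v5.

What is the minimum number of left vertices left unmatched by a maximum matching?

1

For example, pair p1–v7, p3–v1, p4–v4, p5–v5, p6–v8, p7–v2.
The set {p1, p2} has only 1 neighbour ({v7}), so by Hall's theorem at most 6 of the 7 left vertices can be matched.
That matches 6 of the 7, leaving 1 unmatched; no matching can do better.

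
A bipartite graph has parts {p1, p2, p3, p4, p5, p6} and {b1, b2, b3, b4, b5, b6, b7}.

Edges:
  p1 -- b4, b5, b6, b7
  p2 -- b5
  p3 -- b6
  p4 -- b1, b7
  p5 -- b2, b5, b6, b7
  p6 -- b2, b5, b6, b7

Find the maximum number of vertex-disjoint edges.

A valid assignment of size 6: p1→b4, p2→b5, p3→b6, p4→b1, p5→b2, p6→b7.
This saturates every left vertex, so 6 is the maximum.

6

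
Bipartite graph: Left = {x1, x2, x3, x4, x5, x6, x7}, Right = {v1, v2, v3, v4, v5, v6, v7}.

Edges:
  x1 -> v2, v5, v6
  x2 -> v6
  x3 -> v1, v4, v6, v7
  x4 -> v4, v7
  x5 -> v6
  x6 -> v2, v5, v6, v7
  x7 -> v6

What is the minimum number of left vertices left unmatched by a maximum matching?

A valid assignment of size 5: x1–v5, x2–v6, x3–v1, x4–v7, x6–v2.
The set {x2, x5, x7} has only 1 neighbour ({v6}), so by Hall's theorem at most 5 of the 7 left vertices can be matched.
That matches 5 of the 7, leaving 2 unmatched; no matching can do better.

2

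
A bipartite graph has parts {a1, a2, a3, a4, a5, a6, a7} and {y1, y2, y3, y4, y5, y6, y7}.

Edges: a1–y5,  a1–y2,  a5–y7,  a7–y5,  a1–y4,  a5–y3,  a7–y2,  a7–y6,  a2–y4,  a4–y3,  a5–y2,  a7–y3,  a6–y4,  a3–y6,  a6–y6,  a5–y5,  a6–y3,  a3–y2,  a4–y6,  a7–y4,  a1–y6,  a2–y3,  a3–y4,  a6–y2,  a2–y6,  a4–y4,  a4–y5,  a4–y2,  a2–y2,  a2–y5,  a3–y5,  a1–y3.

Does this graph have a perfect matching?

The set {a1, a2, a3, a4, a6, a7} has only 5 neighbours ({y2, y3, y4, y5, y6}), so by Hall's theorem at most 6 of the 7 left vertices can be matched.
Hence no matching covers every left vertex.

No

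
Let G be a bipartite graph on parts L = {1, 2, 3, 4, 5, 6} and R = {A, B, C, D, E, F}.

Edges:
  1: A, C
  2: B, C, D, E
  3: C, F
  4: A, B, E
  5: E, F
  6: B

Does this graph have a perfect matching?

For example, pair 1-C, 2-D, 3-F, 4-A, 5-E, 6-B.
Every left vertex is matched, so this is a perfect matching.

Yes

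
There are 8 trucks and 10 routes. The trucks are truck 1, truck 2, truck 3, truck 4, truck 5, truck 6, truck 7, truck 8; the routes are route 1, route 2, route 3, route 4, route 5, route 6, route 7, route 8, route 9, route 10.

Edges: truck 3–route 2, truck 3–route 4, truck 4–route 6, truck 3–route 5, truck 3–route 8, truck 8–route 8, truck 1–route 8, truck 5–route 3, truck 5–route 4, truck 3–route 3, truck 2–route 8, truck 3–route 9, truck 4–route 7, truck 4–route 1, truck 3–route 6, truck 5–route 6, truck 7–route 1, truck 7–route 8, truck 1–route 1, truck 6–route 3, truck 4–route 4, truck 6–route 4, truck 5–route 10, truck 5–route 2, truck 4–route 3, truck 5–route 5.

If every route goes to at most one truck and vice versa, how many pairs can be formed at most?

6

For example, pair truck 1→route 1, truck 2→route 8, truck 3→route 2, truck 4→route 7, truck 5→route 3, truck 6→route 4.
The set {truck 1, truck 2, truck 7, truck 8} has only 2 neighbours ({route 1, route 8}), so by Hall's theorem at most 6 of the 8 trucks can be matched.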